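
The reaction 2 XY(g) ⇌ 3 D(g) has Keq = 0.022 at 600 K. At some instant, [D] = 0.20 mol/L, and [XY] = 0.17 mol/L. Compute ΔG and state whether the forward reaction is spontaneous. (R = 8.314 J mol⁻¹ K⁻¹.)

ΔG = 12.6 kJ/mol; the forward reaction is non-spontaneous

Q = [D]³ / [XY]² = (0.20)³ / (0.17)² = 0.277
ΔG = RT ln(Q/Keq) = (8.314 J mol⁻¹ K⁻¹)(600 K) × ln(0.277/0.022)
   = (4.988 kJ/mol)(2.533) = 12.6 kJ/mol
ΔG > 0, so the forward reaction is non-spontaneous (proceeds in reverse).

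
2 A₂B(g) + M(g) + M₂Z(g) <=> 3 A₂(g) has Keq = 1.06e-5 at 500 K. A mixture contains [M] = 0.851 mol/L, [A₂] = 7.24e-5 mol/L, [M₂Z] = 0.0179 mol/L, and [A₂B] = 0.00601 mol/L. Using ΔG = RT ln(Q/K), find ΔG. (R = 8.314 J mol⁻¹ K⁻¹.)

ΔG = -11.4 kJ/mol

Q = [A₂]³ / ([A₂B]²·[M]·[M₂Z]) = (7.24e-5)³ / ((0.00601)²·(0.851)·(0.0179)) = 6.90e-7
ΔG = RT ln(Q/Keq) = (8.314 J mol⁻¹ K⁻¹)(500 K) × ln(6.90e-7/1.06e-5)
   = (4.157 kJ/mol)(-2.732) = -11.4 kJ/mol
ΔG < 0, so the forward reaction is spontaneous (proceeds forward).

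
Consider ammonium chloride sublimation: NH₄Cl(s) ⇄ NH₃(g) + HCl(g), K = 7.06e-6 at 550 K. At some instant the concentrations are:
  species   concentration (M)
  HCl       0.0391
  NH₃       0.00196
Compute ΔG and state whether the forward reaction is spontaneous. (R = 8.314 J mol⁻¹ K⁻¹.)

(NH₄Cl is a pure solid — omitted from Q.)
Q = [NH₃]·[HCl] = (0.00196)·(0.0391) = 7.66e-5
ΔG = RT ln(Q/K) = (8.314 J mol⁻¹ K⁻¹)(550 K) × ln(7.66e-5/7.06e-6)
   = (4.573 kJ/mol)(2.384) = 10.9 kJ/mol
ΔG > 0, so the forward reaction is non-spontaneous (proceeds in reverse).

ΔG = 10.9 kJ/mol; the forward reaction is non-spontaneous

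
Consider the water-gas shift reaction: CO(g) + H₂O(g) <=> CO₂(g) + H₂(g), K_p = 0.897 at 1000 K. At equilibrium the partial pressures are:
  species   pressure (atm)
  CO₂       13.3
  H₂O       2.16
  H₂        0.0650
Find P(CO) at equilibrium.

P(CO) = 0.446 atm

At equilibrium, K_p = P(CO₂)·P(H₂) / (P(CO)·P(H₂O)) = 0.897.
(13.3)·(0.0650) / ((P(CO))·(2.16)) = 0.897
P(CO) = 0.446 atm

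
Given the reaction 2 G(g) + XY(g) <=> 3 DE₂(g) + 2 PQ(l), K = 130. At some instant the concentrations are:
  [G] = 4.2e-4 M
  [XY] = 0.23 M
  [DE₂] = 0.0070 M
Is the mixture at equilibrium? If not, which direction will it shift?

no; Q < K, reaction proceeds forward

(PQ is a pure liquid — omitted from Q.)
Q = [DE₂]³ / ([G]²·[XY]) = (0.0070)³ / ((4.2e-4)²·(0.23)) = 8.5
Q = 8.5 < K = 130: net forward reaction.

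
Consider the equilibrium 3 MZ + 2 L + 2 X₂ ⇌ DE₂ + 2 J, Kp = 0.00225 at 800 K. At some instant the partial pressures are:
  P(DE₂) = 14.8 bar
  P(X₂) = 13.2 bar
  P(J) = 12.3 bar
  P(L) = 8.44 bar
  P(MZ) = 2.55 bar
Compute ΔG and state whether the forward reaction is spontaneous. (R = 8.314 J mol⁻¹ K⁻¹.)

ΔG = 10.5 kJ/mol; the forward reaction is non-spontaneous

Qp = P(DE₂)·P(J)² / (P(MZ)³·P(L)²·P(X₂)²) = (14.8)·(12.3)² / ((2.55)³·(8.44)²·(13.2)²) = 0.0109
ΔG = RT ln(Qp/Kp) = (8.314 J mol⁻¹ K⁻¹)(800 K) × ln(0.0109/0.00225)
   = (6.651 kJ/mol)(1.578) = 10.5 kJ/mol
ΔG > 0, so the forward reaction is non-spontaneous (proceeds in reverse).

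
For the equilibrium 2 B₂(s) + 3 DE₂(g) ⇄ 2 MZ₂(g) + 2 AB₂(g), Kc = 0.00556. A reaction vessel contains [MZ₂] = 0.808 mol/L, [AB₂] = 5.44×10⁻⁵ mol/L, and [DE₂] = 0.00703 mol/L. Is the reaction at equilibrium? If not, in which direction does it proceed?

at equilibrium

(B₂ is a pure solid — omitted from Qc.)
Qc = [MZ₂]²·[AB₂]² / [DE₂]³ = (0.808)²·(5.44×10⁻⁵)² / (0.00703)³ = 0.00556
Qc = 0.00556 = Kc, so the system is already at equilibrium.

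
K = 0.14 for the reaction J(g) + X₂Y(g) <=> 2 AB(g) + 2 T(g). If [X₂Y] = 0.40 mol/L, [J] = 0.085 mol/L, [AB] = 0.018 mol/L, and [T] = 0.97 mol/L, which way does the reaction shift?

to the right

Q = [AB]²·[T]² / ([J]·[X₂Y]) = (0.018)²·(0.97)² / ((0.085)·(0.40)) = 0.0090
Q = 0.0090 < K = 0.14, so the forward reaction proceeds.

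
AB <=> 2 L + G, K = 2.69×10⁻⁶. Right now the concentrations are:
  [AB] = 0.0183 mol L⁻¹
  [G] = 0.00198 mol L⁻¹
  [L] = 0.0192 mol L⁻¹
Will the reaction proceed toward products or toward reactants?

Q = [L]²·[G] / [AB] = (0.0192)²·(0.00198) / (0.0183) = 3.99×10⁻⁵
Q = 3.99×10⁻⁵ > K = 2.69×10⁻⁶, so the reverse reaction proceeds.

in the reverse direction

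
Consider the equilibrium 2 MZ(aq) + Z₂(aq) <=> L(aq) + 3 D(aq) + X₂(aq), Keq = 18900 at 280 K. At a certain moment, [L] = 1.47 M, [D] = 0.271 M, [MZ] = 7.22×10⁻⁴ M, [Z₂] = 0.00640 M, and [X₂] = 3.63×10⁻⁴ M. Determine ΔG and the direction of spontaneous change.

Q = [L]·[D]³·[X₂] / ([MZ]²·[Z₂]) = (1.47)·(0.271)³·(3.63×10⁻⁴) / ((7.22×10⁻⁴)²·(0.00640)) = 3180
ΔG = RT ln(Q/Keq) = (8.314 J mol⁻¹ K⁻¹)(280 K) × ln(3180/18900)
   = (2.328 kJ/mol)(-1.782) = -4.15 kJ/mol
ΔG < 0, so the forward reaction is spontaneous (proceeds forward).

ΔG = -4.15 kJ/mol; the forward reaction is spontaneous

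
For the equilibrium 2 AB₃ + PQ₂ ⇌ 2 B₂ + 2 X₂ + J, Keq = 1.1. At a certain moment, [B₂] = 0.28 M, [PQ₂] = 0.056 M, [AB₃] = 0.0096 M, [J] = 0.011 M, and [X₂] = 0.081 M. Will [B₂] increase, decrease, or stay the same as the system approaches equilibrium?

Q = [B₂]²·[X₂]²·[J] / ([AB₃]²·[PQ₂]) = (0.28)²·(0.081)²·(0.011) / ((0.0096)²·(0.056)) = 1.1
Q = 1.1 = Keq; the system is at equilibrium.

stay the same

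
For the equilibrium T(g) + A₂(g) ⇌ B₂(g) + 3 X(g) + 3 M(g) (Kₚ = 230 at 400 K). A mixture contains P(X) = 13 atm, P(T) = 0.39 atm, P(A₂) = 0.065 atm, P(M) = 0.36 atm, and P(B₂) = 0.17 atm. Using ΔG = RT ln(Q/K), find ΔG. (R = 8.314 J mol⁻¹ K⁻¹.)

ΔG = 3.64 kJ/mol

Qₚ = P(B₂)·P(X)³·P(M)³ / (P(T)·P(A₂)) = (0.17)·(13)³·(0.36)³ / ((0.39)·(0.065)) = 687
ΔG = RT ln(Qₚ/Kₚ) = (8.314 J mol⁻¹ K⁻¹)(400 K) × ln(687/230)
   = (3.326 kJ/mol)(1.094) = 3.64 kJ/mol
ΔG > 0, so the forward reaction is non-spontaneous (proceeds in reverse).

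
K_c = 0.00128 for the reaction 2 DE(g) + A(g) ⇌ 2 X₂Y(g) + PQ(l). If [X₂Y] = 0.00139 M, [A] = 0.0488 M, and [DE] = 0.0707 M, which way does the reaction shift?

(PQ is a pure liquid — omitted from Q_c.)
Q_c = [X₂Y]² / ([DE]²·[A]) = (0.00139)² / ((0.0707)²·(0.0488)) = 0.00792
Q_c = 0.00792 > K_c = 0.00128, so the reverse reaction proceeds.

toward reactants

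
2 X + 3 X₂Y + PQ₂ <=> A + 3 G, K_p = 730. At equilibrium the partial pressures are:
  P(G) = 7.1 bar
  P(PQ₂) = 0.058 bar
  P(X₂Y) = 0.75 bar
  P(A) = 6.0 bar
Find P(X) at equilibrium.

P(X) = 11 bar

At equilibrium, K_p = P(A)·P(G)³ / (P(X)²·P(X₂Y)³·P(PQ₂)) = 730.
(6.0)·(7.1)³ / ((P(X))²·(0.75)³·(0.058)) = 730
P(X)² = 120 ⇒ P(X) = 11 bar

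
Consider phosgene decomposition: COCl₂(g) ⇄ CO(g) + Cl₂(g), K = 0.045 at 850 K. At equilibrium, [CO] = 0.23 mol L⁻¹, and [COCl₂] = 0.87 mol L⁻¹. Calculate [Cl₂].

[Cl₂] = 0.17 mol L⁻¹

At equilibrium, K = [CO]·[Cl₂] / [COCl₂] = 0.045.
(0.23)·([Cl₂]) / (0.87) = 0.045
[Cl₂] = 0.170 = 0.17 mol L⁻¹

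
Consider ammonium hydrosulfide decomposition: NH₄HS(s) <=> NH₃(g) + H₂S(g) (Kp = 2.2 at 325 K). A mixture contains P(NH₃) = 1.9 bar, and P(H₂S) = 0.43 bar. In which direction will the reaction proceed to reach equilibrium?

(NH₄HS is a pure solid — omitted from Qp.)
Qp = P(NH₃)·P(H₂S) = (1.9)·(0.43) = 0.82
Qp = 0.82 < Kp = 2.2, so the forward reaction proceeds.

toward products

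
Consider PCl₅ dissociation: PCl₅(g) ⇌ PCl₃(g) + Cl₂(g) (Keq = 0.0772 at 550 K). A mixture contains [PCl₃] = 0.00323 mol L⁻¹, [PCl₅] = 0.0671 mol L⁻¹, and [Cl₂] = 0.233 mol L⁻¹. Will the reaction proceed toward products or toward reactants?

Q = [PCl₃]·[Cl₂] / [PCl₅] = (0.00323)·(0.233) / (0.0671) = 0.0112
Q = 0.0112 < Keq = 0.0772, so the forward reaction proceeds.

toward products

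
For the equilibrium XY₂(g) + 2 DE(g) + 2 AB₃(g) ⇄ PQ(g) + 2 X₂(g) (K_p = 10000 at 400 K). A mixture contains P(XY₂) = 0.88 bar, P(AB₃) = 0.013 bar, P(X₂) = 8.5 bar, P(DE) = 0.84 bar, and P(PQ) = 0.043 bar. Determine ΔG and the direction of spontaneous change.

ΔG = 3.61 kJ/mol; the forward reaction is non-spontaneous

Q_p = P(PQ)·P(X₂)² / (P(XY₂)·P(DE)²·P(AB₃)²) = (0.043)·(8.5)² / ((0.88)·(0.84)²·(0.013)²) = 29600
ΔG = RT ln(Q_p/K_p) = (8.314 J mol⁻¹ K⁻¹)(400 K) × ln(29600/10000)
   = (3.326 kJ/mol)(1.085) = 3.61 kJ/mol
ΔG > 0, so the forward reaction is non-spontaneous (proceeds in reverse).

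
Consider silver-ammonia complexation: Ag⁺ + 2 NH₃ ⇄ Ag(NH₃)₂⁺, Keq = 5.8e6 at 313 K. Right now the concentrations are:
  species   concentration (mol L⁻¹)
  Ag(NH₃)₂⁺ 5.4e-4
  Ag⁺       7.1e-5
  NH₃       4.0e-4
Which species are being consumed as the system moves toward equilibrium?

Ag(NH₃)₂⁺ (products)

Q = [Ag(NH₃)₂⁺] / ([Ag⁺]·[NH₃]²) = (5.4e-4) / ((7.1e-5)·(4.0e-4)²) = 4.8e7
Q = 4.8e7 > Keq = 5.8e6: net reverse reaction.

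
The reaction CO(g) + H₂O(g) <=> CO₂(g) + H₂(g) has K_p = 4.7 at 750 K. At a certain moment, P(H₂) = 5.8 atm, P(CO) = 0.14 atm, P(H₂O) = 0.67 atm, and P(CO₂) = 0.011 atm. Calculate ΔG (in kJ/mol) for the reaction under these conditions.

Q_p = P(CO₂)·P(H₂) / (P(CO)·P(H₂O)) = (0.011)·(5.8) / ((0.14)·(0.67)) = 0.680
ΔG = RT ln(Q_p/K_p) = (8.314 J mol⁻¹ K⁻¹)(750 K) × ln(0.680/4.7)
   = (6.236 kJ/mol)(-1.933) = -12.1 kJ/mol
ΔG < 0, so the forward reaction is spontaneous (proceeds forward).

ΔG = -12.1 kJ/mol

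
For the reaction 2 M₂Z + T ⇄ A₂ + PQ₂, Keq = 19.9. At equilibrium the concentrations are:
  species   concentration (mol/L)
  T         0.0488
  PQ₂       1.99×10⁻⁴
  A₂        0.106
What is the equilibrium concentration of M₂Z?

At equilibrium, Keq = [A₂]·[PQ₂] / ([M₂Z]²·[T]) = 19.9.
(0.106)·(1.99×10⁻⁴) / (([M₂Z])²·(0.0488)) = 19.9
[M₂Z]² = 2.17×10⁻⁵ ⇒ [M₂Z] = 0.00466 mol/L

[M₂Z] = 0.00466 mol/L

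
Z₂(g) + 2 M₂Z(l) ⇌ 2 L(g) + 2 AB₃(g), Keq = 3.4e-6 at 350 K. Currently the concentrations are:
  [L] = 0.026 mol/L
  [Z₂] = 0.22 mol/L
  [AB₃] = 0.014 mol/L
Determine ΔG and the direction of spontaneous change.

ΔG = -5.04 kJ/mol; the forward reaction is spontaneous

(M₂Z is a pure liquid — omitted from Q.)
Q = [L]²·[AB₃]² / [Z₂] = (0.026)²·(0.014)² / (0.22) = 6.02e-7
ΔG = RT ln(Q/Keq) = (8.314 J mol⁻¹ K⁻¹)(350 K) × ln(6.02e-7/3.4e-6)
   = (2.910 kJ/mol)(-1.731) = -5.04 kJ/mol
ΔG < 0, so the forward reaction is spontaneous (proceeds forward).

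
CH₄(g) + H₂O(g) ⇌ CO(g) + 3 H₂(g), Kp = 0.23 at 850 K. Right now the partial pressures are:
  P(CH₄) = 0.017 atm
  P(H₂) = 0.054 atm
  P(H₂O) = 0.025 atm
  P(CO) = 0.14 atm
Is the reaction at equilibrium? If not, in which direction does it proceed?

Qp = P(CO)·P(H₂)³ / (P(CH₄)·P(H₂O)) = (0.14)·(0.054)³ / ((0.017)·(0.025)) = 0.052
Qp = 0.052 < Kp = 0.23, so the forward reaction proceeds.

forward (toward products)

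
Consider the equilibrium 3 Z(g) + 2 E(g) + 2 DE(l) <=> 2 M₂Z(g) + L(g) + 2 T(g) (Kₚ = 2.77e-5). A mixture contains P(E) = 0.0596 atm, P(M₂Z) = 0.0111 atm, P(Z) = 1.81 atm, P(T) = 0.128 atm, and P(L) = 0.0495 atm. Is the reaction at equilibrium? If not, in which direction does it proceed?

(DE is a pure liquid — omitted from Qₚ.)
Qₚ = P(M₂Z)²·P(L)·P(T)² / (P(Z)³·P(E)²) = (0.0111)²·(0.0495)·(0.128)² / ((1.81)³·(0.0596)²) = 4.74e-6
Qₚ = 4.74e-6 < Kₚ = 2.77e-5, so the forward reaction proceeds.

forward (toward products)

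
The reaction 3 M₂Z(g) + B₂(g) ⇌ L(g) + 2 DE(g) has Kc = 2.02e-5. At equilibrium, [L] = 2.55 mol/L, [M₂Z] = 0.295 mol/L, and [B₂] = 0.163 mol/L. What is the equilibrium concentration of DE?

[DE] = 1.82e-4 mol/L

At equilibrium, Kc = [L]·[DE]² / ([M₂Z]³·[B₂]) = 2.02e-5.
(2.55)·([DE])² / ((0.295)³·(0.163)) = 2.02e-5
[DE]² = 3.31e-8 ⇒ [DE] = 1.82e-4 mol/L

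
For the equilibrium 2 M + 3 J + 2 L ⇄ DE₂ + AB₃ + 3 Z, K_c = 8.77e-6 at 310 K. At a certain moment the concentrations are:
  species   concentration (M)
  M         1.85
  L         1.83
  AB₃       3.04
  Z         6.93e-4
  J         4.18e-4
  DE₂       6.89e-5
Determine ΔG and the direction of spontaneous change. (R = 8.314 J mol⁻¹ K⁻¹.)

Q_c = [DE₂]·[AB₃]·[Z]³ / ([M]²·[J]³·[L]²) = (6.89e-5)·(3.04)·(6.93e-4)³ / ((1.85)²·(4.18e-4)³·(1.83)²) = 8.33e-5
ΔG = RT ln(Q_c/K_c) = (8.314 J mol⁻¹ K⁻¹)(310 K) × ln(8.33e-5/8.77e-6)
   = (2.577 kJ/mol)(2.251) = 5.80 kJ/mol
ΔG > 0, so the forward reaction is non-spontaneous (proceeds in reverse).

ΔG = 5.80 kJ/mol; the forward reaction is non-spontaneous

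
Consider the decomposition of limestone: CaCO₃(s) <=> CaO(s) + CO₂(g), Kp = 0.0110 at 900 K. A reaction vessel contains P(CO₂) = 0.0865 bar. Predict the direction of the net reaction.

(CaCO₃, CaO are pure solids — omitted from Qp.)
Qp = P(CO₂) = 0.0865
Qp = 0.0865 > Kp = 0.0110, so the reverse reaction proceeds.

toward reactants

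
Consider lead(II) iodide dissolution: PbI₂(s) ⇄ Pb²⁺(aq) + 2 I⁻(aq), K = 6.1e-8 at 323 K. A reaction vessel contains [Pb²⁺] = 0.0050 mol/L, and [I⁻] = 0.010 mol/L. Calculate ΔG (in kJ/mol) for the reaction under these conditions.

(PbI₂ is a pure solid — omitted from Q.)
Q = [Pb²⁺]·[I⁻]² = (0.0050)·(0.010)² = 5.00e-7
ΔG = RT ln(Q/K) = (8.314 J mol⁻¹ K⁻¹)(323 K) × ln(5.00e-7/6.1e-8)
   = (2.685 kJ/mol)(2.104) = 5.65 kJ/mol
ΔG > 0, so the forward reaction is non-spontaneous (proceeds in reverse).

ΔG = 5.65 kJ/mol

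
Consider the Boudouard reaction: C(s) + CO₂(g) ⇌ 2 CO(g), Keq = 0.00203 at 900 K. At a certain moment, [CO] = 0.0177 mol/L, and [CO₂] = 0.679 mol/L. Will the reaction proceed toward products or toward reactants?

(C is a pure solid — omitted from Q.)
Q = [CO]² / [CO₂] = (0.0177)² / (0.679) = 4.61×10⁻⁴
Q = 4.61×10⁻⁴ < Keq = 0.00203, so the forward reaction proceeds.

in the forward direction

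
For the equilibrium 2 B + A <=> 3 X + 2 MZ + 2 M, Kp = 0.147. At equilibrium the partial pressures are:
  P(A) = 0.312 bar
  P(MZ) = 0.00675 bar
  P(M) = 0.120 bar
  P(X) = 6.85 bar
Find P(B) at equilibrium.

P(B) = 0.0678 bar

At equilibrium, Kp = P(X)³·P(MZ)²·P(M)² / (P(B)²·P(A)) = 0.147.
(6.85)³·(0.00675)²·(0.120)² / ((P(B))²·(0.312)) = 0.147
P(B)² = 0.00460 ⇒ P(B) = 0.0678 bar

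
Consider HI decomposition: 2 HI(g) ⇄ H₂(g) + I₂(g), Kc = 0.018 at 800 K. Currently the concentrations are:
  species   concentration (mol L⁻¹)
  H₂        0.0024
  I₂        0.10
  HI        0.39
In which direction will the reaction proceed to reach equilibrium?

Qc = [H₂]·[I₂] / [HI]² = (0.0024)·(0.10) / (0.39)² = 0.0016
Qc = 0.0016 < Kc = 0.018, so the forward reaction proceeds.

toward products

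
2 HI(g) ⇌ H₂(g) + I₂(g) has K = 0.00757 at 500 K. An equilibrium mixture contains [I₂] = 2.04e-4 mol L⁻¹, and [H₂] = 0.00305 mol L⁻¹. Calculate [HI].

[HI] = 0.00907 mol L⁻¹

At equilibrium, K = [H₂]·[I₂] / [HI]² = 0.00757.
(0.00305)·(2.04e-4) / ([HI])² = 0.00757
[HI]² = 8.22e-5 ⇒ [HI] = 0.00907 mol L⁻¹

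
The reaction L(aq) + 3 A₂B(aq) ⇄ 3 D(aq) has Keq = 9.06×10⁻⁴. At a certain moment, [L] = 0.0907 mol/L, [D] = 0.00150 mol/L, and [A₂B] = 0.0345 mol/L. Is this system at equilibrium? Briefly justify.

yes, at equilibrium

Q = [D]³ / ([L]·[A₂B]³) = (0.00150)³ / ((0.0907)·(0.0345)³) = 9.06×10⁻⁴
Q = 9.06×10⁻⁴ = Keq; the system is at equilibrium.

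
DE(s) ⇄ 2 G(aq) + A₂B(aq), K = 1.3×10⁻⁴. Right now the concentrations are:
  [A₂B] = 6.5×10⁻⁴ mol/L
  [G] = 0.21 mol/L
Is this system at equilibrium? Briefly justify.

no; Q < K, reaction proceeds forward

(DE is a pure solid — omitted from Q.)
Q = [G]²·[A₂B] = (0.21)²·(6.5×10⁻⁴) = 2.9×10⁻⁵
Q = 2.9×10⁻⁵ < K = 1.3×10⁻⁴: net forward reaction.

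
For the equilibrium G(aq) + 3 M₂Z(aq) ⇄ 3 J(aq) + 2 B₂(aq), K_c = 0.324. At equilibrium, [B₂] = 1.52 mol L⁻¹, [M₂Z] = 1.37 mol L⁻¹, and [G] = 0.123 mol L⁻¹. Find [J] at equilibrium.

At equilibrium, K_c = [J]³·[B₂]² / ([G]·[M₂Z]³) = 0.324.
([J])³·(1.52)² / ((0.123)·(1.37)³) = 0.324
[J]³ = 0.0444 ⇒ [J] = 0.354 mol L⁻¹

[J] = 0.354 mol L⁻¹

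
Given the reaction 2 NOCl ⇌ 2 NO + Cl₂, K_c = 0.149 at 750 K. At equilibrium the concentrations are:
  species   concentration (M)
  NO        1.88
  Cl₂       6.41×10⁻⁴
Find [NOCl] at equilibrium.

[NOCl] = 0.123 M

At equilibrium, K_c = [NO]²·[Cl₂] / [NOCl]² = 0.149.
(1.88)²·(6.41×10⁻⁴) / ([NOCl])² = 0.149
[NOCl]² = 0.0152 ⇒ [NOCl] = 0.123 M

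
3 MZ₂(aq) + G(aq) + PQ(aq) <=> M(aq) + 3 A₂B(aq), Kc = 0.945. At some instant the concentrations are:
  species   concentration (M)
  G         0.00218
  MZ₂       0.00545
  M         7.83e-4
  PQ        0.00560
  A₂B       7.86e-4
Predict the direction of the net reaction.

forward (toward products)

Qc = [M]·[A₂B]³ / ([MZ₂]³·[G]·[PQ]) = (7.83e-4)·(7.86e-4)³ / ((0.00545)³·(0.00218)·(0.00560)) = 0.192
Qc = 0.192 < Kc = 0.945, so the forward reaction proceeds.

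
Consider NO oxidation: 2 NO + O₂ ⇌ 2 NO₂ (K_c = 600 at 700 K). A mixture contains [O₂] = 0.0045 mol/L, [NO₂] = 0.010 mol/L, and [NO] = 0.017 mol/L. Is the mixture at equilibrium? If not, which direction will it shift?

no; Q < K, reaction proceeds forward

Q_c = [NO₂]² / ([NO]²·[O₂]) = (0.010)² / ((0.017)²·(0.0045)) = 77
Q_c = 77 < K_c = 600: net forward reaction.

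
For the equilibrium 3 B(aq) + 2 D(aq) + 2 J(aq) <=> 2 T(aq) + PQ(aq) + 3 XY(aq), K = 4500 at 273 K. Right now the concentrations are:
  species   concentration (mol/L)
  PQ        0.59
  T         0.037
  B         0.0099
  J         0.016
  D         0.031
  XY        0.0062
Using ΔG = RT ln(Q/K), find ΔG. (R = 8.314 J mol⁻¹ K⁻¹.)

Q = [T]²·[PQ]·[XY]³ / ([B]³·[D]²·[J]²) = (0.037)²·(0.59)·(0.0062)³ / ((0.0099)³·(0.031)²·(0.016)²) = 806
ΔG = RT ln(Q/K) = (8.314 J mol⁻¹ K⁻¹)(273 K) × ln(806/4500)
   = (2.270 kJ/mol)(-1.720) = -3.90 kJ/mol
ΔG < 0, so the forward reaction is spontaneous (proceeds forward).

ΔG = -3.90 kJ/mol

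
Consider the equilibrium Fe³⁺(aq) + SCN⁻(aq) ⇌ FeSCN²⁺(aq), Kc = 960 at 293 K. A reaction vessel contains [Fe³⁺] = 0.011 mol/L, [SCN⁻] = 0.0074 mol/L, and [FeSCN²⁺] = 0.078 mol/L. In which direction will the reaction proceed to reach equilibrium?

Qc = [FeSCN²⁺] / ([Fe³⁺]·[SCN⁻]) = (0.078) / ((0.011)·(0.0074)) = 960
Qc = 960 = Kc, so the system is already at equilibrium.

no net change (already at equilibrium)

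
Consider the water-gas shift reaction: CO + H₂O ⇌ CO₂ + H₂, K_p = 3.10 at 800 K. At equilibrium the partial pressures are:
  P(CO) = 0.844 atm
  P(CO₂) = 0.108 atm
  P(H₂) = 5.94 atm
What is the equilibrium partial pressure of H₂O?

At equilibrium, K_p = P(CO₂)·P(H₂) / (P(CO)·P(H₂O)) = 3.10.
(0.108)·(5.94) / ((0.844)·(P(H₂O))) = 3.10
P(H₂O) = 0.245 atm

P(H₂O) = 0.245 atm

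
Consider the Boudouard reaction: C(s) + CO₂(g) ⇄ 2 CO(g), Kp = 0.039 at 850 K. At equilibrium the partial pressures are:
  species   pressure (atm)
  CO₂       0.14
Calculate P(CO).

P(CO) = 0.074 atm

(C is a pure solid — omitted from Kp.)
At equilibrium, Kp = P(CO)² / P(CO₂) = 0.039.
(P(CO))² / (0.14) = 0.039
P(CO)² = 0.00546 ⇒ P(CO) = 0.074 atm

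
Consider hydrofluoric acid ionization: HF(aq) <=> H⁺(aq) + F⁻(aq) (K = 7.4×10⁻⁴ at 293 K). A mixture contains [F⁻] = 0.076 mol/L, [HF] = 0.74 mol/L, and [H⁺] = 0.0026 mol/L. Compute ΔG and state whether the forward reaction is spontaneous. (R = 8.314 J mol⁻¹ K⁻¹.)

ΔG = -2.48 kJ/mol; the forward reaction is spontaneous

Q = [H⁺]·[F⁻] / [HF] = (0.0026)·(0.076) / (0.74) = 2.67×10⁻⁴
ΔG = RT ln(Q/K) = (8.314 J mol⁻¹ K⁻¹)(293 K) × ln(2.67×10⁻⁴/7.4×10⁻⁴)
   = (2.436 kJ/mol)(-1.019) = -2.48 kJ/mol
ΔG < 0, so the forward reaction is spontaneous (proceeds forward).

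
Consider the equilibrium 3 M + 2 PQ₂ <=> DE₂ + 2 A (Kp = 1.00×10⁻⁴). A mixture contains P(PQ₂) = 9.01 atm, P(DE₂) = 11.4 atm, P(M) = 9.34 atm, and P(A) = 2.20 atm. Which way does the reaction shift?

Qp = P(DE₂)·P(A)² / (P(M)³·P(PQ₂)²) = (11.4)·(2.20)² / ((9.34)³·(9.01)²) = 8.34×10⁻⁴
Qp = 8.34×10⁻⁴ > Kp = 1.00×10⁻⁴, so the reverse reaction proceeds.

to the left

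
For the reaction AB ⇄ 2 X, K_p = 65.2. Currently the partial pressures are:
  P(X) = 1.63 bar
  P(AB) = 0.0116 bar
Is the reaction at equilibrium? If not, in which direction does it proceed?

Q_p = P(X)² / P(AB) = (1.63)² / (0.0116) = 229
Q_p = 229 > K_p = 65.2, so the reverse reaction proceeds.

to the left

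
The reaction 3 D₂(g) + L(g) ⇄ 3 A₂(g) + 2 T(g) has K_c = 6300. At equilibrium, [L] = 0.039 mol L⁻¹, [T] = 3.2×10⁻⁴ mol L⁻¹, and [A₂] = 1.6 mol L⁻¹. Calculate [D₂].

[D₂] = 0.0012 mol L⁻¹

At equilibrium, K_c = [A₂]³·[T]² / ([D₂]³·[L]) = 6300.
(1.6)³·(3.2×10⁻⁴)² / (([D₂])³·(0.039)) = 6300
[D₂]³ = 1.71×10⁻⁹ ⇒ [D₂] = 0.0012 mol L⁻¹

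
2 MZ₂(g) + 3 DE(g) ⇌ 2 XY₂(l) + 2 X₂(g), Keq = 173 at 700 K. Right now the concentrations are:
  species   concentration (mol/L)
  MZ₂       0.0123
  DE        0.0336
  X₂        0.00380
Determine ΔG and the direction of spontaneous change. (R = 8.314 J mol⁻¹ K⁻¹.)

(XY₂ is a pure liquid — omitted from Q.)
Q = [X₂]² / ([MZ₂]²·[DE]³) = (0.00380)² / ((0.0123)²·(0.0336)³) = 2520
ΔG = RT ln(Q/Keq) = (8.314 J mol⁻¹ K⁻¹)(700 K) × ln(2520/173)
   = (5.820 kJ/mol)(2.679) = 15.6 kJ/mol
ΔG > 0, so the forward reaction is non-spontaneous (proceeds in reverse).

ΔG = 15.6 kJ/mol; the forward reaction is non-spontaneous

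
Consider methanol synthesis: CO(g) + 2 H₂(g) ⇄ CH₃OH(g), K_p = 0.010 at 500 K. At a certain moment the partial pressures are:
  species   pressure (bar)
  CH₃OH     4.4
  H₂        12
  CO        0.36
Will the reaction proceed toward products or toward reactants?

Q_p = P(CH₃OH) / (P(CO)·P(H₂)²) = (4.4) / ((0.36)·(12)²) = 0.085
Q_p = 0.085 > K_p = 0.010, so the reverse reaction proceeds.

reverse (toward reactants)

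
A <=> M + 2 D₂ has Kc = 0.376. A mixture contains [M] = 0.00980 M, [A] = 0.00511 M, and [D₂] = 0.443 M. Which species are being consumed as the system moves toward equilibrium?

Qc = [M]·[D₂]² / [A] = (0.00980)·(0.443)² / (0.00511) = 0.376
Qc = 0.376 = Kc; the system is at equilibrium.

none (at equilibrium)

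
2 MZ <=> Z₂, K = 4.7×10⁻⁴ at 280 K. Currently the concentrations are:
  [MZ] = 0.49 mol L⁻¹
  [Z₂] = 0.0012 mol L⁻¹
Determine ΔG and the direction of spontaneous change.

ΔG = 5.50 kJ/mol; the forward reaction is non-spontaneous

Q = [Z₂] / [MZ]² = (0.0012) / (0.49)² = 0.00500
ΔG = RT ln(Q/K) = (8.314 J mol⁻¹ K⁻¹)(280 K) × ln(0.00500/4.7×10⁻⁴)
   = (2.328 kJ/mol)(2.364) = 5.50 kJ/mol
ΔG > 0, so the forward reaction is non-spontaneous (proceeds in reverse).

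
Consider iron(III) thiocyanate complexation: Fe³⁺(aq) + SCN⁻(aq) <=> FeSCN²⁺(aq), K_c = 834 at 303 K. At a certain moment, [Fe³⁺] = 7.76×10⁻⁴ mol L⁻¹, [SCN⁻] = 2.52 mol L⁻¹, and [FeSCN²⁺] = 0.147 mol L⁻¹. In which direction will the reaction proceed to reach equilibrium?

Q_c = [FeSCN²⁺] / ([Fe³⁺]·[SCN⁻]) = (0.147) / ((7.76×10⁻⁴)·(2.52)) = 75.2
Q_c = 75.2 < K_c = 834, so the forward reaction proceeds.

toward products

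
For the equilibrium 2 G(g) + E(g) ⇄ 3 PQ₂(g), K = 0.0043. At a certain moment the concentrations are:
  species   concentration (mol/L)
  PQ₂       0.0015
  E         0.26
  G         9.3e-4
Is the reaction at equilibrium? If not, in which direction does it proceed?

in the reverse direction

Q = [PQ₂]³ / ([G]²·[E]) = (0.0015)³ / ((9.3e-4)²·(0.26)) = 0.015
Q = 0.015 > K = 0.0043, so the reverse reaction proceeds.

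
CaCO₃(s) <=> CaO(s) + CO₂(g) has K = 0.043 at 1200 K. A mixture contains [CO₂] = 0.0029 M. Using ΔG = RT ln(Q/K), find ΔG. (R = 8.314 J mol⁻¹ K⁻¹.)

ΔG = -26.9 kJ/mol

(CaCO₃, CaO are pure solids — omitted from Q.)
Q = [CO₂] = 0.00290
ΔG = RT ln(Q/K) = (8.314 J mol⁻¹ K⁻¹)(1200 K) × ln(0.00290/0.043)
   = (9.977 kJ/mol)(-2.696) = -26.9 kJ/mol
ΔG < 0, so the forward reaction is spontaneous (proceeds forward).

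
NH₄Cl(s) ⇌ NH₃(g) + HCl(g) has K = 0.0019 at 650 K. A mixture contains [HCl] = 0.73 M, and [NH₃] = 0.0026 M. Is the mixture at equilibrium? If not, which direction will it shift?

(NH₄Cl is a pure solid — omitted from Q.)
Q = [NH₃]·[HCl] = (0.0026)·(0.73) = 0.0019
Q = 0.0019 = K; the system is at equilibrium.

yes, at equilibrium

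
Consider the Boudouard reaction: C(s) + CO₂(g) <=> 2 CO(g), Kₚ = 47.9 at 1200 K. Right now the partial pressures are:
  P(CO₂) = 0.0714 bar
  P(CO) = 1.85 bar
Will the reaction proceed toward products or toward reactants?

no net change (already at equilibrium)

(C is a pure solid — omitted from Qₚ.)
Qₚ = P(CO)² / P(CO₂) = (1.85)² / (0.0714) = 47.9
Qₚ = 47.9 = Kₚ, so the system is already at equilibrium.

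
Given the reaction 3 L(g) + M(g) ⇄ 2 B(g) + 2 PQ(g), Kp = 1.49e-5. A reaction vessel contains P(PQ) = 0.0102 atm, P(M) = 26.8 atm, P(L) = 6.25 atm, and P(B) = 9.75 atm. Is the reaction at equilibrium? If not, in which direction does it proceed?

Qp = P(B)²·P(PQ)² / (P(L)³·P(M)) = (9.75)²·(0.0102)² / ((6.25)³·(26.8)) = 1.51e-6
Qp = 1.51e-6 < Kp = 1.49e-5, so the forward reaction proceeds.

to the right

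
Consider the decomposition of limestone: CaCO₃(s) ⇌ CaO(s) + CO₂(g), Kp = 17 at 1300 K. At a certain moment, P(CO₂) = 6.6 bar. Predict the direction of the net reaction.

in the forward direction

(CaCO₃, CaO are pure solids — omitted from Qp.)
Qp = P(CO₂) = 6.6
Qp = 6.6 < Kp = 17, so the forward reaction proceeds.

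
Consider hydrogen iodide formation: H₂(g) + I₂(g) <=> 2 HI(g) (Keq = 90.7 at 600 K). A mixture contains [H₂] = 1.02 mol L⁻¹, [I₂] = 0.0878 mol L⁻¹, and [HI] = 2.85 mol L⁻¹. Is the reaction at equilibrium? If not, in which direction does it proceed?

at equilibrium

Q = [HI]² / ([H₂]·[I₂]) = (2.85)² / ((1.02)·(0.0878)) = 90.7
Q = 90.7 = Keq, so the system is already at equilibrium.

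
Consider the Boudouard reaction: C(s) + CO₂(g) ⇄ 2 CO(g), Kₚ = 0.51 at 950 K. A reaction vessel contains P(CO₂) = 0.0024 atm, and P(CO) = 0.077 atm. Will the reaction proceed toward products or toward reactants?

(C is a pure solid — omitted from Qₚ.)
Qₚ = P(CO)² / P(CO₂) = (0.077)² / (0.0024) = 2.5
Qₚ = 2.5 > Kₚ = 0.51, so the reverse reaction proceeds.

reverse (toward reactants)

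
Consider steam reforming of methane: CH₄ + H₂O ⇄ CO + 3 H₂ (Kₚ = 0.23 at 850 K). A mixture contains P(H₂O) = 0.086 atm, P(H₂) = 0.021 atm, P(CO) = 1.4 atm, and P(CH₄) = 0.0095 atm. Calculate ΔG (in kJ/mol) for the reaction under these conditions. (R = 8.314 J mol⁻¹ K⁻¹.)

ΔG = -18.9 kJ/mol

Qₚ = P(CO)·P(H₂)³ / (P(CH₄)·P(H₂O)) = (1.4)·(0.021)³ / ((0.0095)·(0.086)) = 0.0159
ΔG = RT ln(Qₚ/Kₚ) = (8.314 J mol⁻¹ K⁻¹)(850 K) × ln(0.0159/0.23)
   = (7.067 kJ/mol)(-2.672) = -18.9 kJ/mol
ΔG < 0, so the forward reaction is spontaneous (proceeds forward).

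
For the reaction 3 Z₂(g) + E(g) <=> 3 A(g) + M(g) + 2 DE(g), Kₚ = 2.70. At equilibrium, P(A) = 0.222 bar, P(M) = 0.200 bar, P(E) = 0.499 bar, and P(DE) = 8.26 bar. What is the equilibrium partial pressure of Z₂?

P(Z₂) = 0.480 bar

At equilibrium, Kₚ = P(A)³·P(M)·P(DE)² / (P(Z₂)³·P(E)) = 2.70.
(0.222)³·(0.200)·(8.26)² / ((P(Z₂))³·(0.499)) = 2.70
P(Z₂)³ = 0.111 ⇒ P(Z₂) = 0.480 bar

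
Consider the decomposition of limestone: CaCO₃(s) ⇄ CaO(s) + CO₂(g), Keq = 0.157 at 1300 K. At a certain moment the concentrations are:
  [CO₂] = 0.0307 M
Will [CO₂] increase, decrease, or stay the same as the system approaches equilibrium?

(CaCO₃, CaO are pure solids — omitted from Q.)
Q = [CO₂] = 0.0307
Q = 0.0307 < Keq = 0.157: net forward reaction.
CO₂ is a product, so it increases.

increase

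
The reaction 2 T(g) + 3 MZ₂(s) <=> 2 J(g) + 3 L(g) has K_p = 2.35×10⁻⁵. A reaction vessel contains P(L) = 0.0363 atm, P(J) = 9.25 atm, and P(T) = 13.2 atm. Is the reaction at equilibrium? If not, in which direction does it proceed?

(MZ₂ is a pure solid — omitted from Q_p.)
Q_p = P(J)²·P(L)³ / P(T)² = (9.25)²·(0.0363)³ / (13.2)² = 2.35×10⁻⁵
Q_p = 2.35×10⁻⁵ = K_p, so the system is already at equilibrium.

no net change (already at equilibrium)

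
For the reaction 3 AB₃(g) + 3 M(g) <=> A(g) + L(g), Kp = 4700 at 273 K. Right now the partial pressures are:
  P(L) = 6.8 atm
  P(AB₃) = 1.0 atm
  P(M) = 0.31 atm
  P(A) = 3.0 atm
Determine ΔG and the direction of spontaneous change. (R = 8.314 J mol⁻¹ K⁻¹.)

Qp = P(A)·P(L) / (P(AB₃)³·P(M)³) = (3.0)·(6.8) / ((1.0)³·(0.31)³) = 685
ΔG = RT ln(Qp/Kp) = (8.314 J mol⁻¹ K⁻¹)(273 K) × ln(685/4700)
   = (2.270 kJ/mol)(-1.926) = -4.37 kJ/mol
ΔG < 0, so the forward reaction is spontaneous (proceeds forward).

ΔG = -4.37 kJ/mol; the forward reaction is spontaneous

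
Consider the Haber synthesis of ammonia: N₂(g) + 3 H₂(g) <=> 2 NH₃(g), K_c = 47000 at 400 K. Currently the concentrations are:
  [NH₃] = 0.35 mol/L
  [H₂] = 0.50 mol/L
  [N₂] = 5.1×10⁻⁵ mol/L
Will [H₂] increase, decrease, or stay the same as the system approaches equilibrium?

decrease

Q_c = [NH₃]² / ([N₂]·[H₂]³) = (0.35)² / ((5.1×10⁻⁵)·(0.50)³) = 19000
Q_c = 19000 < K_c = 47000: net forward reaction.
H₂ is a reactant, so it decreases.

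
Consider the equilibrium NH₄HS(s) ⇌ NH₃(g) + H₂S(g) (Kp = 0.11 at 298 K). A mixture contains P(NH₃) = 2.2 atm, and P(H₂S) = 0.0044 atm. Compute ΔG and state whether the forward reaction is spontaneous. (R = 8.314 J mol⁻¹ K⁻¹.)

ΔG = -6.02 kJ/mol; the forward reaction is spontaneous

(NH₄HS is a pure solid — omitted from Qp.)
Qp = P(NH₃)·P(H₂S) = (2.2)·(0.0044) = 0.00968
ΔG = RT ln(Qp/Kp) = (8.314 J mol⁻¹ K⁻¹)(298 K) × ln(0.00968/0.11)
   = (2.478 kJ/mol)(-2.430) = -6.02 kJ/mol
ΔG < 0, so the forward reaction is spontaneous (proceeds forward).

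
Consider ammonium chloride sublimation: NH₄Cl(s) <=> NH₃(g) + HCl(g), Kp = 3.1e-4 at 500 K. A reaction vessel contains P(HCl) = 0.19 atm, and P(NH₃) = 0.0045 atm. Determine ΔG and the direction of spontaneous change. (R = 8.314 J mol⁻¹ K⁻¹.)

ΔG = 4.22 kJ/mol; the forward reaction is non-spontaneous

(NH₄Cl is a pure solid — omitted from Qp.)
Qp = P(NH₃)·P(HCl) = (0.0045)·(0.19) = 8.55e-4
ΔG = RT ln(Qp/Kp) = (8.314 J mol⁻¹ K⁻¹)(500 K) × ln(8.55e-4/3.1e-4)
   = (4.157 kJ/mol)(1.015) = 4.22 kJ/mol
ΔG > 0, so the forward reaction is non-spontaneous (proceeds in reverse).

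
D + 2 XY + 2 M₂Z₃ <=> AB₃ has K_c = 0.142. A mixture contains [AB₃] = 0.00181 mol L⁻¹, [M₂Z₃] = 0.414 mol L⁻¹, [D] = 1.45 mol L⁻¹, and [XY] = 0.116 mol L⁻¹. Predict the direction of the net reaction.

Q_c = [AB₃] / ([D]·[XY]²·[M₂Z₃]²) = (0.00181) / ((1.45)·(0.116)²·(0.414)²) = 0.541
Q_c = 0.541 > K_c = 0.142, so the reverse reaction proceeds.

reverse (toward reactants)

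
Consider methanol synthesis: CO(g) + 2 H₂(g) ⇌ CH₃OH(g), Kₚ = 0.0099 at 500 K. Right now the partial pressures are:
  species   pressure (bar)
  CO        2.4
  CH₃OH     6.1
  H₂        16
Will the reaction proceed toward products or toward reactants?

no net change (already at equilibrium)

Qₚ = P(CH₃OH) / (P(CO)·P(H₂)²) = (6.1) / ((2.4)·(16)²) = 0.0099
Qₚ = 0.0099 = Kₚ, so the system is already at equilibrium.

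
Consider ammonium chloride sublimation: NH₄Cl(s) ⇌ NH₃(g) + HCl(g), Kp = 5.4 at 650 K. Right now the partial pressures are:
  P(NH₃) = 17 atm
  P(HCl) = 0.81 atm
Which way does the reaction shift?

in the reverse direction

(NH₄Cl is a pure solid — omitted from Qp.)
Qp = P(NH₃)·P(HCl) = (17)·(0.81) = 14
Qp = 14 > Kp = 5.4, so the reverse reaction proceeds.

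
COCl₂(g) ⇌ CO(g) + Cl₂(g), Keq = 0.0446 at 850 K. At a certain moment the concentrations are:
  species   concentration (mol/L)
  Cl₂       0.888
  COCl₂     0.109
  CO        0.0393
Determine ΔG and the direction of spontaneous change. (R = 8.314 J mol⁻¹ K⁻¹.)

ΔG = 13.9 kJ/mol; the forward reaction is non-spontaneous

Q = [CO]·[Cl₂] / [COCl₂] = (0.0393)·(0.888) / (0.109) = 0.320
ΔG = RT ln(Q/Keq) = (8.314 J mol⁻¹ K⁻¹)(850 K) × ln(0.320/0.0446)
   = (7.067 kJ/mol)(1.971) = 13.9 kJ/mol
ΔG > 0, so the forward reaction is non-spontaneous (proceeds in reverse).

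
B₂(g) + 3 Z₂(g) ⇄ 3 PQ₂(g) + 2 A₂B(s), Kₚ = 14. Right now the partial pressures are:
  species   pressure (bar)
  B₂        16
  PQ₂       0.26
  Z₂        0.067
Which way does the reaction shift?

to the right

(A₂B is a pure solid — omitted from Qₚ.)
Qₚ = P(PQ₂)³ / (P(B₂)·P(Z₂)³) = (0.26)³ / ((16)·(0.067)³) = 3.7
Qₚ = 3.7 < Kₚ = 14, so the forward reaction proceeds.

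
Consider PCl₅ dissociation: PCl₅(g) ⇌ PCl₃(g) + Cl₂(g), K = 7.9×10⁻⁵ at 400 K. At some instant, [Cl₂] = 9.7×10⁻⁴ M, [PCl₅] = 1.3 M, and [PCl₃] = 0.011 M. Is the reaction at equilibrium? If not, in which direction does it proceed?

forward (toward products)

Q = [PCl₃]·[Cl₂] / [PCl₅] = (0.011)·(9.7×10⁻⁴) / (1.3) = 8.2×10⁻⁶
Q = 8.2×10⁻⁶ < K = 7.9×10⁻⁵, so the forward reaction proceeds.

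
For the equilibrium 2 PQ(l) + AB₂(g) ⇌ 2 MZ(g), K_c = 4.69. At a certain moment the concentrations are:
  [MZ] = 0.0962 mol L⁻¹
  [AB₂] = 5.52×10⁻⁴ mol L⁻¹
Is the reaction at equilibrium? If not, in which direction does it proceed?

toward reactants

(PQ is a pure liquid — omitted from Q_c.)
Q_c = [MZ]² / [AB₂] = (0.0962)² / (5.52×10⁻⁴) = 16.8
Q_c = 16.8 > K_c = 4.69, so the reverse reaction proceeds.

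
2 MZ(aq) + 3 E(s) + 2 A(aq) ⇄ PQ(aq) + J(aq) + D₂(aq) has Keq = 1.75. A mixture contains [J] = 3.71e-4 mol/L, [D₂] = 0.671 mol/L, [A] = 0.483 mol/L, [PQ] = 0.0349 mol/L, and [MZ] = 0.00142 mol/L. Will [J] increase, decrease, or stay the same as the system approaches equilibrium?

decrease

(E is a pure solid — omitted from Q.)
Q = [PQ]·[J]·[D₂] / ([MZ]²·[A]²) = (0.0349)·(3.71e-4)·(0.671) / ((0.00142)²·(0.483)²) = 18.5
Q = 18.5 > Keq = 1.75: net reverse reaction.
J is a product, so it decreases.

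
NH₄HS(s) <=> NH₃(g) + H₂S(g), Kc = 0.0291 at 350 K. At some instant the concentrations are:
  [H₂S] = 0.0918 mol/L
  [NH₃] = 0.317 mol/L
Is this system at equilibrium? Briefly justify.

yes, at equilibrium

(NH₄HS is a pure solid — omitted from Qc.)
Qc = [NH₃]·[H₂S] = (0.317)·(0.0918) = 0.0291
Qc = 0.0291 = Kc; the system is at equilibrium.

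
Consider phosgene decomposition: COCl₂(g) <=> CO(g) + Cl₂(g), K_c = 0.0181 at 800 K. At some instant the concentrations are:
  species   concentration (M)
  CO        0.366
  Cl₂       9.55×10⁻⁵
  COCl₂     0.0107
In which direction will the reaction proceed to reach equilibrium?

Q_c = [CO]·[Cl₂] / [COCl₂] = (0.366)·(9.55×10⁻⁵) / (0.0107) = 0.00327
Q_c = 0.00327 < K_c = 0.0181, so the forward reaction proceeds.

to the right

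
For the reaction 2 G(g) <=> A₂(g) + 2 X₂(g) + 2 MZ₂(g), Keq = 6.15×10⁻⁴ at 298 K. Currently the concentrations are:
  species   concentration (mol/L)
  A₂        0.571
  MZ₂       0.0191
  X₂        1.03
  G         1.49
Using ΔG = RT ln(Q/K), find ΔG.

ΔG = -4.51 kJ/mol

Q = [A₂]·[X₂]²·[MZ₂]² / [G]² = (0.571)·(1.03)²·(0.0191)² / (1.49)² = 9.95×10⁻⁵
ΔG = RT ln(Q/Keq) = (8.314 J mol⁻¹ K⁻¹)(298 K) × ln(9.95×10⁻⁵/6.15×10⁻⁴)
   = (2.478 kJ/mol)(-1.821) = -4.51 kJ/mol
ΔG < 0, so the forward reaction is spontaneous (proceeds forward).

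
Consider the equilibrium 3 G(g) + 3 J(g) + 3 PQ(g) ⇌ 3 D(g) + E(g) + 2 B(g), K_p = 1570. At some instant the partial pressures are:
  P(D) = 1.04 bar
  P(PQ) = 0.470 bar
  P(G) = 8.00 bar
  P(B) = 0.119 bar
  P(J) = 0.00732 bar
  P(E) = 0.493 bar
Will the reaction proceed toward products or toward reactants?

Q_p = P(D)³·P(E)·P(B)² / (P(G)³·P(J)³·P(PQ)³) = (1.04)³·(0.493)·(0.119)² / ((8.00)³·(0.00732)³·(0.470)³) = 377
Q_p = 377 < K_p = 1570, so the forward reaction proceeds.

toward products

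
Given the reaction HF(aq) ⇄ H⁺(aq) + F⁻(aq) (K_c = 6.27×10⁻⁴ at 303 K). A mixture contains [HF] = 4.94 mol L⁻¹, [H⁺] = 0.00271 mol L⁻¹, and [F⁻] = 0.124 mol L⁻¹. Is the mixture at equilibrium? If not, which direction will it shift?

no; Q < K, reaction proceeds forward

Q_c = [H⁺]·[F⁻] / [HF] = (0.00271)·(0.124) / (4.94) = 6.80×10⁻⁵
Q_c = 6.80×10⁻⁵ < K_c = 6.27×10⁻⁴: net forward reaction.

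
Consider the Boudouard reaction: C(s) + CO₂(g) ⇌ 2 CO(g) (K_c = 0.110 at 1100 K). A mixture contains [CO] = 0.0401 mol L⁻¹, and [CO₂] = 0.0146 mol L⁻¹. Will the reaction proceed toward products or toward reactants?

(C is a pure solid — omitted from Q_c.)
Q_c = [CO]² / [CO₂] = (0.0401)² / (0.0146) = 0.110
Q_c = 0.110 = K_c, so the system is already at equilibrium.

neither direction; the system is at equilibrium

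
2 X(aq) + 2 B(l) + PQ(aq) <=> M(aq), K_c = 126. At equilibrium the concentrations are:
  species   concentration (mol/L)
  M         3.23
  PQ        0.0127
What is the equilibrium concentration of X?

(B is a pure liquid — omitted from K_c.)
At equilibrium, K_c = [M] / ([X]²·[PQ]) = 126.
(3.23) / (([X])²·(0.0127)) = 126
[X]² = 2.02 ⇒ [X] = 1.42 mol/L

[X] = 1.42 mol/L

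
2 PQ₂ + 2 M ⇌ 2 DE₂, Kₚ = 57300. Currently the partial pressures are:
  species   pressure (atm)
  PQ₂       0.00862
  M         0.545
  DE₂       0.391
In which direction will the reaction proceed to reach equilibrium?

Qₚ = P(DE₂)² / (P(PQ₂)²·P(M)²) = (0.391)² / ((0.00862)²·(0.545)²) = 6930
Qₚ = 6930 < Kₚ = 57300, so the forward reaction proceeds.

in the forward direction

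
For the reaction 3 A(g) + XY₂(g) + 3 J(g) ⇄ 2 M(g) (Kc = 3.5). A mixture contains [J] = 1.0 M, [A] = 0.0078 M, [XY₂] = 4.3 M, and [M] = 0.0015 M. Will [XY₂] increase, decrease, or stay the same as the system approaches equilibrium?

Qc = [M]² / ([A]³·[XY₂]·[J]³) = (0.0015)² / ((0.0078)³·(4.3)·(1.0)³) = 1.1
Qc = 1.1 < Kc = 3.5: net forward reaction.
XY₂ is a reactant, so it decreases.

decrease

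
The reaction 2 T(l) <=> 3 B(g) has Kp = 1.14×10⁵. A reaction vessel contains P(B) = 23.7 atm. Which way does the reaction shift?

to the right

(T is a pure liquid — omitted from Qp.)
Qp = P(B)³ = (23.7)³ = 13300
Qp = 13300 < Kp = 1.14×10⁵, so the forward reaction proceeds.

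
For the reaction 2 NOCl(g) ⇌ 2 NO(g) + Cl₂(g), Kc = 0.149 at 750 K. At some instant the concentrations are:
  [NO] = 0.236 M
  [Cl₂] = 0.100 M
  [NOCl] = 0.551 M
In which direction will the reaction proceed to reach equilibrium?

Qc = [NO]²·[Cl₂] / [NOCl]² = (0.236)²·(0.100) / (0.551)² = 0.0183
Qc = 0.0183 < Kc = 0.149, so the forward reaction proceeds.

toward products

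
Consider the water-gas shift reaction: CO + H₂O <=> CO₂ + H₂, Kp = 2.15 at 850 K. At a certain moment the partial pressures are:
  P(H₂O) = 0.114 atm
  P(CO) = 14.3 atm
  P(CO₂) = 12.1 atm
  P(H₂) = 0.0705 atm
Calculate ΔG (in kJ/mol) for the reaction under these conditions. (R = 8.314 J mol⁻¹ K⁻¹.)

Qp = P(CO₂)·P(H₂) / (P(CO)·P(H₂O)) = (12.1)·(0.0705) / ((14.3)·(0.114)) = 0.523
ΔG = RT ln(Qp/Kp) = (8.314 J mol⁻¹ K⁻¹)(850 K) × ln(0.523/2.15)
   = (7.067 kJ/mol)(-1.414) = -9.99 kJ/mol
ΔG < 0, so the forward reaction is spontaneous (proceeds forward).

ΔG = -9.99 kJ/mol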